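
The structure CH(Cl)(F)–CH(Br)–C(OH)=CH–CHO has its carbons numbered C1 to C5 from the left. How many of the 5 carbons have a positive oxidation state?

3

Count +1 for every bond to an atom more electronegative than carbon and −1 for every bond to one less electronegative; C–C bonds are 0. Tallying each carbon:
C1: 1C, 1H, 1F, 1Cl → 0 − 1 + 1 + 1 = +1
C2: 2C, 1H, 1Br → 0 − 1 + 1 = 0
C3: 3C, 1O → 0 + 1 = +1
C4: 3C, 1H → 0 − 1 = -1
C5: 1C, 1H, 2O → 0 − 1 + 2 = +1
3 carbons (C1, C3, C5) meet the condition.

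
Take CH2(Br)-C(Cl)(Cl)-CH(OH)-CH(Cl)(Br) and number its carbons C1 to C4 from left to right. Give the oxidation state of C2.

C2 has one bond to C (0), one bond to C (0), one bond to Cl (+1), one bond to Cl (+1).
Oxidation state = 0 + 0 + 1 + 1 = +2.

+2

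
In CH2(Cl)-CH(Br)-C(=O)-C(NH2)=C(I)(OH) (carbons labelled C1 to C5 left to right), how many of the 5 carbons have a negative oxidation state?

1

Each bond to a more electronegative atom (O, N, halogen) counts +1, each bond to a less electronegative atom (H, metal, B, Si) counts −1, and each C–C bond counts 0. Tallying each carbon:
C1: 1C, 2H, 1Cl → 0 − 2 + 1 = -1
C2: 2C, 1H, 1Br → 0 − 1 + 1 = 0
C3: 2C, 2O → 0 + 2 = +2
C4: 3C, 1N → 0 + 1 = +1
C5: 2C, 1O, 1I → 0 + 1 + 1 = +2
1 carbon (C1) meets the condition.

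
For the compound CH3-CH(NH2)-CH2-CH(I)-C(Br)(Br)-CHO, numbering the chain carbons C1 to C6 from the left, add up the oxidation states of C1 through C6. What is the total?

Assign +1 per bond to O/N/halogen, −1 per bond to H or an electropositive element, and 0 per bond to carbon. Tallying each carbon:
C1: 1C, 3H → 0 − 3 = -3
C2: 2C, 1H, 1N → 0 − 1 + 1 = 0
C3: 2C, 2H → 0 − 2 = -2
C4: 2C, 1H, 1I → 0 − 1 + 1 = 0
C5: 2C, 2Br → 0 + 2 = +2
C6: 1C, 1H, 2O → 0 − 1 + 2 = +1
Sum = -3 + 0 − 2 + 0 + 2 + 1 = -2.

-2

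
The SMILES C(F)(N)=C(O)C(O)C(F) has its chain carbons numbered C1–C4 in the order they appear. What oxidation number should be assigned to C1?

+2

Each bond to a more electronegative atom (O, N, halogen) counts +1, each bond to a less electronegative atom (H, metal, B, Si) counts −1, and each C–C bond counts 0.
C1 has a double bond to C (2×0 = 0), one bond to F (+1), one bond to N (+1).
Oxidation state = 0 + 1 + 1 = +2.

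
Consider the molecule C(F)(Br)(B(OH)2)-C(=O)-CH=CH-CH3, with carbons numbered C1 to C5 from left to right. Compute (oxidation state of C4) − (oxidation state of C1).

C4: 3C, 1H → 0 − 1 = -1
C1: 1C, 1F, 1Br, 1B → 0 + 1 + 1 − 1 = +1
Difference: -1 − (+1) = -2.

-2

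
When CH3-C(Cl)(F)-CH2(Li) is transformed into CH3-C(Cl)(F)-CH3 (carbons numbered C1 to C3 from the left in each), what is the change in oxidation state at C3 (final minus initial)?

Before: C3 has 1 bond to C, 2 bonds to H, 1 bond to Li → oxidation state -3.
After: C3 has 1 bond to C, 3 bonds to H → oxidation state -3.
Δ = -3 − (-3) = 0, so no net redox change at C3.

0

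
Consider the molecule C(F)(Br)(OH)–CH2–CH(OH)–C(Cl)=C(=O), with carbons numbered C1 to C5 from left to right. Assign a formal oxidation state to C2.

C2 has one bond to C (0), one bond to C (0), one bond to H (-1), one bond to H (-1).
Oxidation state = 0 + 0 − 1 − 1 = -2.

-2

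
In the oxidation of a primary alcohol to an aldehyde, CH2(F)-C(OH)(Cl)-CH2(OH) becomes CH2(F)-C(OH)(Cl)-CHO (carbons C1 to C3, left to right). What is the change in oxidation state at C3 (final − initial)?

+2

Before: C3 has 1 bond to C, 2 bonds to H, 1 bond to O → oxidation state -1.
After: C3 has 1 bond to C, 1 bond to H, 2 bonds to O → oxidation state +1.
Δ = +1 − (-1) = +2, so this is an oxidation at C3.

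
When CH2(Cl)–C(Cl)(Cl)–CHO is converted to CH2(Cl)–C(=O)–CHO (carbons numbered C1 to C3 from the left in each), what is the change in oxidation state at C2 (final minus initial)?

0

Before: C2 has 2 bonds to C, 2 bonds to Cl → oxidation state +2.
After: C2 has 2 bonds to C, 2 bonds to O → oxidation state +2.
Δ = +2 − (+2) = 0, so no net redox change at C2.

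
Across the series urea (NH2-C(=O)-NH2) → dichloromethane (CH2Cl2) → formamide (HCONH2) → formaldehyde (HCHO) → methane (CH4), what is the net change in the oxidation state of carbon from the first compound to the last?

-8

Carbon oxidation states along the series — urea: +4, dichloromethane: 0, formamide: +2, formaldehyde: 0, methane: -4.
Net change = -4 − (+4) = -8.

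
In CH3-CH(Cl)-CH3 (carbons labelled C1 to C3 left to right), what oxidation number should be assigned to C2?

0

Bonds to more-electronegative neighbours contribute +1 each, bonds to H or metals contribute −1 each, and C–C bonds contribute 0.
C2 has one bond to C (0), one bond to C (0), one bond to Cl (+1), one bond to H (-1).
Oxidation state = 0 + 0 + 1 − 1 = 0.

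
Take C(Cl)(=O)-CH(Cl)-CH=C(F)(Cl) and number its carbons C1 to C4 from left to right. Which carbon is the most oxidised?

C1

Tallying each carbon's bonds:
C1: 1C, 2O, 1Cl → 0 + 2 + 1 = +3
C2: 2C, 1H, 1Cl → 0 − 1 + 1 = 0
C3: 3C, 1H → 0 − 1 = -1
C4: 2C, 1F, 1Cl → 0 + 1 + 1 = +2
The most oxidised carbon is C1 at +3.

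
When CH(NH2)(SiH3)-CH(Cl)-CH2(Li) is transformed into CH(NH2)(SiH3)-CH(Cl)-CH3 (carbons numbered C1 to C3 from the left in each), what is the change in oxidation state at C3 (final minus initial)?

Before: C3 has 1 bond to C, 2 bonds to H, 1 bond to Li → oxidation state -3.
After: C3 has 1 bond to C, 3 bonds to H → oxidation state -3.
Δ = -3 − (-3) = 0, so no net redox change at C3.

0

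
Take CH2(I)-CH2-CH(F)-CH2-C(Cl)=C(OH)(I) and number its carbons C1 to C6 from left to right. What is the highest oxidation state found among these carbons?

Tallying each carbon's bonds:
C1: 1C, 2H, 1I → 0 − 2 + 1 = -1
C2: 2C, 2H → 0 − 2 = -2
C3: 2C, 1H, 1F → 0 − 1 + 1 = 0
C4: 2C, 2H → 0 − 2 = -2
C5: 3C, 1Cl → 0 + 1 = +1
C6: 2C, 1O, 1I → 0 + 1 + 1 = +2
The highest value is +2.

+2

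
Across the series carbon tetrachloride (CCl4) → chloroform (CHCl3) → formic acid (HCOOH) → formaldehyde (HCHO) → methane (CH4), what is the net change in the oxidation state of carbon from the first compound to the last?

Carbon oxidation states along the series — carbon tetrachloride: +4, chloroform: +2, formic acid: +2, formaldehyde: 0, methane: -4.
Net change = -4 − (+4) = -8.

-8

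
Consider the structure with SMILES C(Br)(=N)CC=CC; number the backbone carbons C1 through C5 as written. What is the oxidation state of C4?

-1

C4 has a double bond to C (2×0 = 0), one bond to C (0), one bond to H (-1).
Oxidation state = 0 + 0 − 1 = -1.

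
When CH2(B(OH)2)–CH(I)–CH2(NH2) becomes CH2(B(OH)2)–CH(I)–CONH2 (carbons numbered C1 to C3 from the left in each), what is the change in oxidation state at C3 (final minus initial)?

Before: C3 has 1 bond to C, 2 bonds to H, 1 bond to N → oxidation state -1.
After: C3 has 1 bond to C, 2 bonds to O, 1 bond to N → oxidation state +3.
Δ = +3 − (-1) = +4, so this is an oxidation at C3.

+4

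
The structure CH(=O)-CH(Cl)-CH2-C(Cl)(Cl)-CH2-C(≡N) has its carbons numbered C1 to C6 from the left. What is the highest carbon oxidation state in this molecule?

+3

Each bond to a more electronegative atom (O, N, halogen) counts +1, each bond to a less electronegative atom (H, metal, B, Si) counts −1, and each C–C bond counts 0. Tallying each carbon:
C1: 1C, 1H, 2O → 0 − 1 + 2 = +1
C2: 2C, 1H, 1Cl → 0 − 1 + 1 = 0
C3: 2C, 2H → 0 − 2 = -2
C4: 2C, 2Cl → 0 + 2 = +2
C5: 2C, 2H → 0 − 2 = -2
C6: 1C, 3N → 0 + 3 = +3
The highest value is +3.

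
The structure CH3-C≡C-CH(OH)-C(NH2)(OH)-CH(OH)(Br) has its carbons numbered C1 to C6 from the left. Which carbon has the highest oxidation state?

Bonds to more-electronegative neighbours contribute +1 each, bonds to H or metals contribute −1 each, and C–C bonds contribute 0. Tallying each carbon:
C1: 1C, 3H → 0 − 3 = -3
C2: 4C → 0 = 0
C3: 4C → 0 = 0
C4: 2C, 1H, 1O → 0 − 1 + 1 = 0
C5: 2C, 1O, 1N → 0 + 1 + 1 = +2
C6: 1C, 1H, 1O, 1Br → 0 − 1 + 1 + 1 = +1
The most oxidised carbon is C5 at +2.

C5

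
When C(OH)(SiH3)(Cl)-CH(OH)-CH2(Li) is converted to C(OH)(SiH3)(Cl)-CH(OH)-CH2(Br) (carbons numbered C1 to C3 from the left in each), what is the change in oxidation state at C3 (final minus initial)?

Before: C3 has 1 bond to C, 2 bonds to H, 1 bond to Li → oxidation state -3.
After: C3 has 1 bond to C, 2 bonds to H, 1 bond to Br → oxidation state -1.
Δ = -1 − (-3) = +2, so this is an oxidation at C3.

+2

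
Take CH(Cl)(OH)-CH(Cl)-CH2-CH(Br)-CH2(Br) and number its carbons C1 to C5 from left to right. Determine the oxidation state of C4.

0

Each bond to a more electronegative atom (O, N, halogen) counts +1, each bond to a less electronegative atom (H, metal, B, Si) counts −1, and each C–C bond counts 0.
C4 has one bond to C (0), one bond to C (0), one bond to H (-1), one bond to Br (+1).
Oxidation state = 0 + 0 − 1 + 1 = 0.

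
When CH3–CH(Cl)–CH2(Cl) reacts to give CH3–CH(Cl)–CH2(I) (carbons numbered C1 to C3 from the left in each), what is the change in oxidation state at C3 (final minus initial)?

0

Before: C3 has 1 bond to C, 2 bonds to H, 1 bond to Cl → oxidation state -1.
After: C3 has 1 bond to C, 2 bonds to H, 1 bond to I → oxidation state -1.
Δ = -1 − (-1) = 0, so no net redox change at C3.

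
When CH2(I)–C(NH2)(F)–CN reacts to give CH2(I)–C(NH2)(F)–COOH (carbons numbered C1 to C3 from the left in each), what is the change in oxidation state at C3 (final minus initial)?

Before: C3 has 1 bond to C, 3 bonds to N → oxidation state +3.
After: C3 has 1 bond to C, 3 bonds to O → oxidation state +3.
Δ = +3 − (+3) = 0, so no net redox change at C3.

0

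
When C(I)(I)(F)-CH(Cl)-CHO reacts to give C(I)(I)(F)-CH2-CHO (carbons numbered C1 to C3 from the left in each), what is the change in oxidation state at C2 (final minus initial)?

Before: C2 has 2 bonds to C, 1 bond to H, 1 bond to Cl → oxidation state 0.
After: C2 has 2 bonds to C, 2 bonds to H → oxidation state -2.
Δ = -2 − (0) = -2, so this is a reduction at C2.

-2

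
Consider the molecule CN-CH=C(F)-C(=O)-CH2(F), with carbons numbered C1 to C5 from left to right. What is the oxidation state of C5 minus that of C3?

C5: 1C, 2H, 1F → 0 − 2 + 1 = -1
C3: 3C, 1F → 0 + 1 = +1
Difference: -1 − (+1) = -2.

-2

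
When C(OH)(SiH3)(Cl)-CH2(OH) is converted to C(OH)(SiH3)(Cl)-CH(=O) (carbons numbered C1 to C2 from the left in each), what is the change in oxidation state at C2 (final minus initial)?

+2

Before: C2 has 1 bond to C, 2 bonds to H, 1 bond to O → oxidation state -1.
After: C2 has 1 bond to C, 1 bond to H, 2 bonds to O → oxidation state +1.
Δ = +1 − (-1) = +2, so this is an oxidation at C2.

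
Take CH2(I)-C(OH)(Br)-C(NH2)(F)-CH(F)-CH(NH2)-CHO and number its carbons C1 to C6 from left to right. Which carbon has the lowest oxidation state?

Tallying each carbon's bonds:
C1: 1C, 2H, 1I → 0 − 2 + 1 = -1
C2: 2C, 1O, 1Br → 0 + 1 + 1 = +2
C3: 2C, 1N, 1F → 0 + 1 + 1 = +2
C4: 2C, 1H, 1F → 0 − 1 + 1 = 0
C5: 2C, 1H, 1N → 0 − 1 + 1 = 0
C6: 1C, 1H, 2O → 0 − 1 + 2 = +1
The most reduced carbon is C1 at -1.

C1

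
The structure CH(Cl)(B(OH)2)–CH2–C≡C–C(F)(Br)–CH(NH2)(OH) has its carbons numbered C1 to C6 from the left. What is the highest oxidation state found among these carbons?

Assign +1 per bond to O/N/halogen, −1 per bond to H or an electropositive element, and 0 per bond to carbon. Tallying each carbon:
C1: 1C, 1H, 1Cl, 1B → 0 − 1 + 1 − 1 = -1
C2: 2C, 2H → 0 − 2 = -2
C3: 4C → 0 = 0
C4: 4C → 0 = 0
C5: 2C, 1F, 1Br → 0 + 1 + 1 = +2
C6: 1C, 1H, 1O, 1N → 0 − 1 + 1 + 1 = +1
The highest value is +2.

+2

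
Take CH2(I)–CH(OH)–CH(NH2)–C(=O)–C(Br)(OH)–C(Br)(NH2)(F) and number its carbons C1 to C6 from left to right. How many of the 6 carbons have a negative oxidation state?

Tallying each carbon's bonds:
C1: 1C, 2H, 1I → 0 − 2 + 1 = -1
C2: 2C, 1H, 1O → 0 − 1 + 1 = 0
C3: 2C, 1H, 1N → 0 − 1 + 1 = 0
C4: 2C, 2O → 0 + 2 = +2
C5: 2C, 1O, 1Br → 0 + 1 + 1 = +2
C6: 1C, 1N, 1F, 1Br → 0 + 1 + 1 + 1 = +3
1 carbon (C1) meets the condition.

1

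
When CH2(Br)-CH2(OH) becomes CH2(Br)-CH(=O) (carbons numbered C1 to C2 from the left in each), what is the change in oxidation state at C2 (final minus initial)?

+2

Before: C2 has 1 bond to C, 2 bonds to H, 1 bond to O → oxidation state -1.
After: C2 has 1 bond to C, 1 bond to H, 2 bonds to O → oxidation state +1.
Δ = +1 − (-1) = +2, so this is an oxidation at C2.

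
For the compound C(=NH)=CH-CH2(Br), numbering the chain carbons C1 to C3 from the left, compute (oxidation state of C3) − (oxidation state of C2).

0

C3: 1C, 2H, 1Br → 0 − 2 + 1 = -1
C2: 3C, 1H → 0 − 1 = -1
Difference: -1 − (-1) = 0.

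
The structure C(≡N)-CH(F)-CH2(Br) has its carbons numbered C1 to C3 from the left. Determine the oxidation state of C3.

-1

Bonds to more-electronegative neighbours contribute +1 each, bonds to H or metals contribute −1 each, and C–C bonds contribute 0.
C3 has one bond to C (0), one bond to H (-1), one bond to Br (+1), one bond to H (-1).
Oxidation state = 0 − 1 + 1 − 1 = -1.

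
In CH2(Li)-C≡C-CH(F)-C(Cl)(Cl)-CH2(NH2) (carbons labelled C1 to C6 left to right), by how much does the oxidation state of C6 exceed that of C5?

-3

C6: 1C, 2H, 1N → 0 − 2 + 1 = -1
C5: 2C, 2Cl → 0 + 2 = +2
Difference: -1 − (+2) = -3.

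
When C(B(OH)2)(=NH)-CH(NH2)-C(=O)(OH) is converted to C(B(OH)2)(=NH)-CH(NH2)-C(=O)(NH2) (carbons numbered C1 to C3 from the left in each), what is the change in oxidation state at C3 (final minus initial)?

0

Before: C3 has 1 bond to C, 3 bonds to O → oxidation state +3.
After: C3 has 1 bond to C, 2 bonds to O, 1 bond to N → oxidation state +3.
Δ = +3 − (+3) = 0, so no net redox change at C3.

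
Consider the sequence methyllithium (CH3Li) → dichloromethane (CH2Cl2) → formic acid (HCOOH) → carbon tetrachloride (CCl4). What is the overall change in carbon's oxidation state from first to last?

+8

Carbon oxidation states along the series — methyllithium: -4, dichloromethane: 0, formic acid: +2, carbon tetrachloride: +4.
Net change = +4 − (-4) = +8.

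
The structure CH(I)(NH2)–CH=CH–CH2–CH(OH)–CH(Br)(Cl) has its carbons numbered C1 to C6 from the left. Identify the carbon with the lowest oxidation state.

C4

Tallying each carbon's bonds:
C1: 1C, 1H, 1N, 1I → 0 − 1 + 1 + 1 = +1
C2: 3C, 1H → 0 − 1 = -1
C3: 3C, 1H → 0 − 1 = -1
C4: 2C, 2H → 0 − 2 = -2
C5: 2C, 1H, 1O → 0 − 1 + 1 = 0
C6: 1C, 1H, 1Cl, 1Br → 0 − 1 + 1 + 1 = +1
The most reduced carbon is C4 at -2.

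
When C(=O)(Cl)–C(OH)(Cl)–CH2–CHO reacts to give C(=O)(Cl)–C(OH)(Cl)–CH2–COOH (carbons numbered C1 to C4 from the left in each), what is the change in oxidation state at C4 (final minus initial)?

+2

Before: C4 has 1 bond to C, 1 bond to H, 2 bonds to O → oxidation state +1.
After: C4 has 1 bond to C, 3 bonds to O → oxidation state +3.
Δ = +3 − (+1) = +2, so this is an oxidation at C4.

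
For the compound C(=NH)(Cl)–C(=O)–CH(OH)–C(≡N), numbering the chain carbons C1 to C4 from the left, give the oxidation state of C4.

Each bond to a more electronegative atom (O, N, halogen) counts +1, each bond to a less electronegative atom (H, metal, B, Si) counts −1, and each C–C bond counts 0.
C4 has one bond to C (0), a triple bond to N (3×+1 = +3).
Oxidation state = 0 + 3 = +3.

+3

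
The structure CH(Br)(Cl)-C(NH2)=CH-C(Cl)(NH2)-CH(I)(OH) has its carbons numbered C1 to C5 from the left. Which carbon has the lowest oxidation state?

Each bond to a more electronegative atom (O, N, halogen) counts +1, each bond to a less electronegative atom (H, metal, B, Si) counts −1, and each C–C bond counts 0. Tallying each carbon:
C1: 1C, 1H, 1Cl, 1Br → 0 − 1 + 1 + 1 = +1
C2: 3C, 1N → 0 + 1 = +1
C3: 3C, 1H → 0 − 1 = -1
C4: 2C, 1N, 1Cl → 0 + 1 + 1 = +2
C5: 1C, 1H, 1O, 1I → 0 − 1 + 1 + 1 = +1
The most reduced carbon is C3 at -1.

C3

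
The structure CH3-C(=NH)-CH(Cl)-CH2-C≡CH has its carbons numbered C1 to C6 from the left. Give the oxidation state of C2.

+2

C2 has one bond to C (0), one bond to C (0), a double bond to N (2×+1 = +2).
Oxidation state = 0 + 0 + 2 = +2.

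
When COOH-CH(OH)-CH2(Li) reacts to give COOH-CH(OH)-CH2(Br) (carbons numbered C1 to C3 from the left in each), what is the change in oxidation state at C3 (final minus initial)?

+2

Before: C3 has 1 bond to C, 2 bonds to H, 1 bond to Li → oxidation state -3.
After: C3 has 1 bond to C, 2 bonds to H, 1 bond to Br → oxidation state -1.
Δ = -1 − (-3) = +2, so this is an oxidation at C3.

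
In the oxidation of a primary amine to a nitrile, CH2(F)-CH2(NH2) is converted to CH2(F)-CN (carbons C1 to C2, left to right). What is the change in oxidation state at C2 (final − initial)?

+4

Before: C2 has 1 bond to C, 2 bonds to H, 1 bond to N → oxidation state -1.
After: C2 has 1 bond to C, 3 bonds to N → oxidation state +3.
Δ = +3 − (-1) = +4, so this is an oxidation at C2.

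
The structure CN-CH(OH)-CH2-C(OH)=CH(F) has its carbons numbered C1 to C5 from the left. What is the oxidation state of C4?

C4 has one bond to C (0), a double bond to C (2×0 = 0), one bond to O (+1).
Oxidation state = 0 + 0 + 1 = +1.

+1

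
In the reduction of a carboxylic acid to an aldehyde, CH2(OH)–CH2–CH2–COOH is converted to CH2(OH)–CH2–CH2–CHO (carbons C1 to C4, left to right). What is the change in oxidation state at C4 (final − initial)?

Before: C4 has 1 bond to C, 3 bonds to O → oxidation state +3.
After: C4 has 1 bond to C, 1 bond to H, 2 bonds to O → oxidation state +1.
Δ = +1 − (+3) = -2, so this is a reduction at C4.

-2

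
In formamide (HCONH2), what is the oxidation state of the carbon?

Assign +1 per bond to O/N/halogen, −1 per bond to H or an electropositive element, and 0 per bond to carbon.
The carbon has one bond to H (-1), a double bond to O (2×+1 = +2), one bond to N (+1).
Oxidation state = -1 + 2 + 1 = +2.

+2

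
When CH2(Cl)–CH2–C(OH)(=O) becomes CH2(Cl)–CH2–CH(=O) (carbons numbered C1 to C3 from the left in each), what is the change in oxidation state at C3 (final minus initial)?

Before: C3 has 1 bond to C, 3 bonds to O → oxidation state +3.
After: C3 has 1 bond to C, 1 bond to H, 2 bonds to O → oxidation state +1.
Δ = +1 − (+3) = -2, so this is a reduction at C3.

-2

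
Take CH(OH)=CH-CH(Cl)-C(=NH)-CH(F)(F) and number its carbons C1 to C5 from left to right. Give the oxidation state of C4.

Count +1 for every bond to an atom more electronegative than carbon and −1 for every bond to one less electronegative; C–C bonds are 0.
C4 has one bond to C (0), one bond to C (0), a double bond to N (2×+1 = +2).
Oxidation state = 0 + 0 + 2 = +2.

+2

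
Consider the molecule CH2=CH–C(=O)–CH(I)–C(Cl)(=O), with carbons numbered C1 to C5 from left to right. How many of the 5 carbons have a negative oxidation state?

Bonds to more-electronegative neighbours contribute +1 each, bonds to H or metals contribute −1 each, and C–C bonds contribute 0. Tallying each carbon:
C1: 2C, 2H → 0 − 2 = -2
C2: 3C, 1H → 0 − 1 = -1
C3: 2C, 2O → 0 + 2 = +2
C4: 2C, 1H, 1I → 0 − 1 + 1 = 0
C5: 1C, 2O, 1Cl → 0 + 2 + 1 = +3
2 carbons (C1, C2) meet the condition.

2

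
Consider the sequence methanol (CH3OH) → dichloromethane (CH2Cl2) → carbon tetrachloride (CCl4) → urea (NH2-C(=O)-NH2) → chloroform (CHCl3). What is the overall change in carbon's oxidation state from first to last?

Carbon oxidation states along the series — methanol: -2, dichloromethane: 0, carbon tetrachloride: +4, urea: +4, chloroform: +2.
Net change = +2 − (-2) = +4.

+4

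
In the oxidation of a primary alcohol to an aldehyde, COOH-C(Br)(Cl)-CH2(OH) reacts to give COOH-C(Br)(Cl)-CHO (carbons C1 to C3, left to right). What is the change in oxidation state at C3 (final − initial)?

+2

Before: C3 has 1 bond to C, 2 bonds to H, 1 bond to O → oxidation state -1.
After: C3 has 1 bond to C, 1 bond to H, 2 bonds to O → oxidation state +1.
Δ = +1 − (-1) = +2, so this is an oxidation at C3.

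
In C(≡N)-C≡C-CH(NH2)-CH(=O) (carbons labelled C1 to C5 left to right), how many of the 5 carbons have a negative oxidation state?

Tallying each carbon's bonds:
C1: 1C, 3N → 0 + 3 = +3
C2: 4C → 0 = 0
C3: 4C → 0 = 0
C4: 2C, 1H, 1N → 0 − 1 + 1 = 0
C5: 1C, 1H, 2O → 0 − 1 + 2 = +1
0 carbons meet the condition.

0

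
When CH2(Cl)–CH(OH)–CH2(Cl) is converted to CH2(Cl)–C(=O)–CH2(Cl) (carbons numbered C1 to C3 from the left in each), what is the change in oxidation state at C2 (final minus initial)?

+2

Before: C2 has 2 bonds to C, 1 bond to H, 1 bond to O → oxidation state 0.
After: C2 has 2 bonds to C, 2 bonds to O → oxidation state +2.
Δ = +2 − (0) = +2, so this is an oxidation at C2.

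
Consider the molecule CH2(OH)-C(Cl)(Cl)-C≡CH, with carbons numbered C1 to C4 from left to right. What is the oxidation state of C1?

Count +1 for every bond to an atom more electronegative than carbon and −1 for every bond to one less electronegative; C–C bonds are 0.
C1 has one bond to C (0), one bond to H (-1), one bond to H (-1), one bond to O (+1).
Oxidation state = 0 − 1 − 1 + 1 = -1.

-1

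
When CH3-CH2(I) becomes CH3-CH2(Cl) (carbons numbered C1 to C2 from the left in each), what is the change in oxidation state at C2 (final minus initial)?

0

Before: C2 has 1 bond to C, 2 bonds to H, 1 bond to I → oxidation state -1.
After: C2 has 1 bond to C, 2 bonds to H, 1 bond to Cl → oxidation state -1.
Δ = -1 − (-1) = 0, so no net redox change at C2.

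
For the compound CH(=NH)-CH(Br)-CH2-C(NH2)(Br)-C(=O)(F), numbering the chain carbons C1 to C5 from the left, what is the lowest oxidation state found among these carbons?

-2

Bonds to more-electronegative neighbours contribute +1 each, bonds to H or metals contribute −1 each, and C–C bonds contribute 0. Tallying each carbon:
C1: 1C, 1H, 2N → 0 − 1 + 2 = +1
C2: 2C, 1H, 1Br → 0 − 1 + 1 = 0
C3: 2C, 2H → 0 − 2 = -2
C4: 2C, 1N, 1Br → 0 + 1 + 1 = +2
C5: 1C, 2O, 1F → 0 + 2 + 1 = +3
The lowest value is -2.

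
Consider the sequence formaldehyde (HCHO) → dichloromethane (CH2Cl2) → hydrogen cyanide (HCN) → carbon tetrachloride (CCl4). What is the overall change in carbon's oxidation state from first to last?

+4

Carbon oxidation states along the series — formaldehyde: 0, dichloromethane: 0, hydrogen cyanide: +2, carbon tetrachloride: +4.
Net change = +4 − (0) = +4.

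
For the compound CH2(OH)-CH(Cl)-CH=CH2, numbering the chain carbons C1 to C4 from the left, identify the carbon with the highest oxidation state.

C2

Tallying each carbon's bonds:
C1: 1C, 2H, 1O → 0 − 2 + 1 = -1
C2: 2C, 1H, 1Cl → 0 − 1 + 1 = 0
C3: 3C, 1H → 0 − 1 = -1
C4: 2C, 2H → 0 − 2 = -2
The most oxidised carbon is C2 at 0.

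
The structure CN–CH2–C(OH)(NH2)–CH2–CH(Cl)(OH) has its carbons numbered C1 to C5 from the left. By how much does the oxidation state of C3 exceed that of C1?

-1

C3: 2C, 1O, 1N → 0 + 1 + 1 = +2
C1: 1C, 3N → 0 + 3 = +3
Difference: +2 − (+3) = -1.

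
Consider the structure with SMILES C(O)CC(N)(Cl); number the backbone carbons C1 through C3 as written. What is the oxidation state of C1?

Bonds to more-electronegative neighbours contribute +1 each, bonds to H or metals contribute −1 each, and C–C bonds contribute 0.
C1 has one bond to C (0), one bond to H (-1), one bond to O (+1), one bond to H (-1).
Oxidation state = 0 − 1 + 1 − 1 = -1.

-1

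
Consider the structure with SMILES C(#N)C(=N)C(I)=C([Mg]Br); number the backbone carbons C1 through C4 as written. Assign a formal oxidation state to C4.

Each bond to a more electronegative atom (O, N, halogen) counts +1, each bond to a less electronegative atom (H, metal, B, Si) counts −1, and each C–C bond counts 0.
C4 has a double bond to C (2×0 = 0), one bond to Mg (-1), one bond to H (-1).
Oxidation state = 0 − 1 − 1 = -2.

-2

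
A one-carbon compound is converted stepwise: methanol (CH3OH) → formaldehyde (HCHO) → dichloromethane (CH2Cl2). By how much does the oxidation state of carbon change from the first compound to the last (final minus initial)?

+2

Carbon oxidation states along the series — methanol: -2, formaldehyde: 0, dichloromethane: 0.
Net change = 0 − (-2) = +2.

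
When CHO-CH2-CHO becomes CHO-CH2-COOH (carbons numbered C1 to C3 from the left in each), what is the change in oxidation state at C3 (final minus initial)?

+2

Before: C3 has 1 bond to C, 1 bond to H, 2 bonds to O → oxidation state +1.
After: C3 has 1 bond to C, 3 bonds to O → oxidation state +3.
Δ = +3 − (+1) = +2, so this is an oxidation at C3.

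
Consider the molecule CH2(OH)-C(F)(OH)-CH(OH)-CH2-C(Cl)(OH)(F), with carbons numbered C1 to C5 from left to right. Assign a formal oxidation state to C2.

Bonds to more-electronegative neighbours contribute +1 each, bonds to H or metals contribute −1 each, and C–C bonds contribute 0.
C2 has one bond to C (0), one bond to C (0), one bond to F (+1), one bond to O (+1).
Oxidation state = 0 + 0 + 1 + 1 = +2.

+2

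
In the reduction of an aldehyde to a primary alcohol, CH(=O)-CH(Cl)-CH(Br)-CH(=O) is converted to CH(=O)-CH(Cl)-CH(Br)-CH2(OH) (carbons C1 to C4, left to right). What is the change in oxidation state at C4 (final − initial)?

Before: C4 has 1 bond to C, 1 bond to H, 2 bonds to O → oxidation state +1.
After: C4 has 1 bond to C, 2 bonds to H, 1 bond to O → oxidation state -1.
Δ = -1 − (+1) = -2, so this is a reduction at C4.

-2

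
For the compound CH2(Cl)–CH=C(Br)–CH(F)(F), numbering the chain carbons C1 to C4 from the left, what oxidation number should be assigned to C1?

-1

C1 has one bond to C (0), one bond to H (-1), one bond to H (-1), one bond to Cl (+1).
Oxidation state = 0 − 1 − 1 + 1 = -1.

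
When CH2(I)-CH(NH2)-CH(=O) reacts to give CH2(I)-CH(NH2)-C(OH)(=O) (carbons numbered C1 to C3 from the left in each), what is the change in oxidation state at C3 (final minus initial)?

Before: C3 has 1 bond to C, 1 bond to H, 2 bonds to O → oxidation state +1.
After: C3 has 1 bond to C, 3 bonds to O → oxidation state +3.
Δ = +3 − (+1) = +2, so this is an oxidation at C3.

+2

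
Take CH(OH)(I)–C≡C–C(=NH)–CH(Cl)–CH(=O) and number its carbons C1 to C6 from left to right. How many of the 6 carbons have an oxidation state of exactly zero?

3

Tallying each carbon's bonds:
C1: 1C, 1H, 1O, 1I → 0 − 1 + 1 + 1 = +1
C2: 4C → 0 = 0
C3: 4C → 0 = 0
C4: 2C, 2N → 0 + 2 = +2
C5: 2C, 1H, 1Cl → 0 − 1 + 1 = 0
C6: 1C, 1H, 2O → 0 − 1 + 2 = +1
3 carbons (C2, C3, C5) meet the condition.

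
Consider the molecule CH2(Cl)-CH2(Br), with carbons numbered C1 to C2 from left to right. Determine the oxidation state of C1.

C1 has one bond to C (0), one bond to H (-1), one bond to H (-1), one bond to Cl (+1).
Oxidation state = 0 − 1 − 1 + 1 = -1.

-1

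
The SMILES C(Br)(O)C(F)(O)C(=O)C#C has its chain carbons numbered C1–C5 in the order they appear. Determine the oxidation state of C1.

Count +1 for every bond to an atom more electronegative than carbon and −1 for every bond to one less electronegative; C–C bonds are 0.
C1 has one bond to C (0), one bond to Br (+1), one bond to O (+1), one bond to H (-1).
Oxidation state = 0 + 1 + 1 − 1 = +1.

+1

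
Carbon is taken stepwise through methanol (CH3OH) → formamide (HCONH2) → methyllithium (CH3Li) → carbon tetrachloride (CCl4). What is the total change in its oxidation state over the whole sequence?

Carbon oxidation states along the series — methanol: -2, formamide: +2, methyllithium: -4, carbon tetrachloride: +4.
Net change = +4 − (-2) = +6.

+6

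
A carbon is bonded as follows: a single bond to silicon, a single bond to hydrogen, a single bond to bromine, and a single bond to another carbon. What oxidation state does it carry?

-1

The carbon has one bond to C (0), one bond to Si (-1), one bond to Br (+1), one bond to H (-1).
Oxidation state = 0 − 1 + 1 − 1 = -1.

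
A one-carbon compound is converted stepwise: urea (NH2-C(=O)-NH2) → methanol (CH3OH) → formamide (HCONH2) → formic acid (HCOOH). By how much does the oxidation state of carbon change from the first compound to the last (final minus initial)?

-2

Carbon oxidation states along the series — urea: +4, methanol: -2, formamide: +2, formic acid: +2.
Net change = +2 − (+4) = -2.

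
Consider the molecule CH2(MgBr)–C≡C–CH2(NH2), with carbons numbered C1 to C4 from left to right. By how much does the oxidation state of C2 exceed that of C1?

+3

C2: 4C → 0 = 0
C1: 1C, 2H, 1Mg → 0 − 2 − 1 = -3
Difference: 0 − (-3) = +3.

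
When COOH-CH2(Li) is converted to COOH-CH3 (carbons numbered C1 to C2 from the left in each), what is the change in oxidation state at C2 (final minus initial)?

0

Before: C2 has 1 bond to C, 2 bonds to H, 1 bond to Li → oxidation state -3.
After: C2 has 1 bond to C, 3 bonds to H → oxidation state -3.
Δ = -3 − (-3) = 0, so no net redox change at C2.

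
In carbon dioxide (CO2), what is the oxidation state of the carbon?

Bonds to more-electronegative neighbours contribute +1 each, bonds to H or metals contribute −1 each, and C–C bonds contribute 0.
The carbon has a double bond to O (2×+1 = +2), a double bond to O (2×+1 = +2).
Oxidation state = +2 + 2 = +4.

+4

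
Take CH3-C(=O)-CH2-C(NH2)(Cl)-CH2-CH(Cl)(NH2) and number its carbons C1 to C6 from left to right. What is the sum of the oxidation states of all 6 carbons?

-2

Assign +1 per bond to O/N/halogen, −1 per bond to H or an electropositive element, and 0 per bond to carbon. Tallying each carbon:
C1: 1C, 3H → 0 − 3 = -3
C2: 2C, 2O → 0 + 2 = +2
C3: 2C, 2H → 0 − 2 = -2
C4: 2C, 1N, 1Cl → 0 + 1 + 1 = +2
C5: 2C, 2H → 0 − 2 = -2
C6: 1C, 1H, 1N, 1Cl → 0 − 1 + 1 + 1 = +1
Sum = -3 + 2 − 2 + 2 − 2 + 1 = -2.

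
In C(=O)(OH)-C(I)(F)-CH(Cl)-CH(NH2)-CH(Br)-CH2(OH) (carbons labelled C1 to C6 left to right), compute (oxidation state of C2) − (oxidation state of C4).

C2: 2C, 1F, 1I → 0 + 1 + 1 = +2
C4: 2C, 1H, 1N → 0 − 1 + 1 = 0
Difference: +2 − (0) = +2.

+2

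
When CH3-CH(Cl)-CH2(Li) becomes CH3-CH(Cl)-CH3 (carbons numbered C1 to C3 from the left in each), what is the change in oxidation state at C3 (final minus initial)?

Before: C3 has 1 bond to C, 2 bonds to H, 1 bond to Li → oxidation state -3.
After: C3 has 1 bond to C, 3 bonds to H → oxidation state -3.
Δ = -3 − (-3) = 0, so no net redox change at C3.

0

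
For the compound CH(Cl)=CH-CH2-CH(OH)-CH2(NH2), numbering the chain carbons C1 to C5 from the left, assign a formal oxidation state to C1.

0

Assign +1 per bond to O/N/halogen, −1 per bond to H or an electropositive element, and 0 per bond to carbon.
C1 has a double bond to C (2×0 = 0), one bond to H (-1), one bond to Cl (+1).
Oxidation state = 0 − 1 + 1 = 0.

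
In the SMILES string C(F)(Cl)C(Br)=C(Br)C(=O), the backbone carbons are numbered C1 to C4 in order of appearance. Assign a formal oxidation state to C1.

+1

C1 has one bond to C (0), one bond to F (+1), one bond to Cl (+1), one bond to H (-1).
Oxidation state = 0 + 1 + 1 − 1 = +1.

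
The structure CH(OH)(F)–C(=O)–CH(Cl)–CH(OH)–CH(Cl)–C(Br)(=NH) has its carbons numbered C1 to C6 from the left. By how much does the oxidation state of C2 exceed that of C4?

C2: 2C, 2O → 0 + 2 = +2
C4: 2C, 1H, 1O → 0 − 1 + 1 = 0
Difference: +2 − (0) = +2.

+2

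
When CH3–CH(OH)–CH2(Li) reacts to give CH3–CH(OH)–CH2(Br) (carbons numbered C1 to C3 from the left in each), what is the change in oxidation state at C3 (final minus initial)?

+2

Before: C3 has 1 bond to C, 2 bonds to H, 1 bond to Li → oxidation state -3.
After: C3 has 1 bond to C, 2 bonds to H, 1 bond to Br → oxidation state -1.
Δ = -1 − (-3) = +2, so this is an oxidation at C3.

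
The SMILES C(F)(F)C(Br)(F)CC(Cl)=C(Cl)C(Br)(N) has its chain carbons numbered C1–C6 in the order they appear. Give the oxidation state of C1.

+1

C1 has one bond to C (0), one bond to H (-1), one bond to F (+1), one bond to F (+1).
Oxidation state = 0 − 1 + 1 + 1 = +1.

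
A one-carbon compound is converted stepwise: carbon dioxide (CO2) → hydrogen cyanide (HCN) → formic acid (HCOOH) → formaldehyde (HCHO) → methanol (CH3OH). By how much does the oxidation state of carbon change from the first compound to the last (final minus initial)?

Carbon oxidation states along the series — carbon dioxide: +4, hydrogen cyanide: +2, formic acid: +2, formaldehyde: 0, methanol: -2.
Net change = -2 − (+4) = -6.

-6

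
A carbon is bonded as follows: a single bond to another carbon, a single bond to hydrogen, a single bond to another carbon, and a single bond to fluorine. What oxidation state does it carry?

0

The carbon has one bond to C (0), one bond to C (0), one bond to H (-1), one bond to F (+1).
Oxidation state = 0 + 0 − 1 + 1 = 0.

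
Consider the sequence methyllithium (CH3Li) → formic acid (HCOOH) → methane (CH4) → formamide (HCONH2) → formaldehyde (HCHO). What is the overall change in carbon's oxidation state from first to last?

Carbon oxidation states along the series — methyllithium: -4, formic acid: +2, methane: -4, formamide: +2, formaldehyde: 0.
Net change = 0 − (-4) = +4.

+4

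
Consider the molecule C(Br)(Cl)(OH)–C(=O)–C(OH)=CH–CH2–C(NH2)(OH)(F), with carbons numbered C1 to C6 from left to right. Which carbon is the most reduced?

Count +1 for every bond to an atom more electronegative than carbon and −1 for every bond to one less electronegative; C–C bonds are 0. Tallying each carbon:
C1: 1C, 1O, 1Cl, 1Br → 0 + 1 + 1 + 1 = +3
C2: 2C, 2O → 0 + 2 = +2
C3: 3C, 1O → 0 + 1 = +1
C4: 3C, 1H → 0 − 1 = -1
C5: 2C, 2H → 0 − 2 = -2
C6: 1C, 1O, 1N, 1F → 0 + 1 + 1 + 1 = +3
The most reduced carbon is C5 at -2.

C5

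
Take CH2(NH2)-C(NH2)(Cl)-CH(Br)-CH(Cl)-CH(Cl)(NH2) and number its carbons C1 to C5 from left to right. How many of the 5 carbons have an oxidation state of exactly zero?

Count +1 for every bond to an atom more electronegative than carbon and −1 for every bond to one less electronegative; C–C bonds are 0. Tallying each carbon:
C1: 1C, 2H, 1N → 0 − 2 + 1 = -1
C2: 2C, 1N, 1Cl → 0 + 1 + 1 = +2
C3: 2C, 1H, 1Br → 0 − 1 + 1 = 0
C4: 2C, 1H, 1Cl → 0 − 1 + 1 = 0
C5: 1C, 1H, 1N, 1Cl → 0 − 1 + 1 + 1 = +1
2 carbons (C3, C4) meet the condition.

2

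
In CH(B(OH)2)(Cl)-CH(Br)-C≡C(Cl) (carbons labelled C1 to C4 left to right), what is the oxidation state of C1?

-1

Bonds to more-electronegative neighbours contribute +1 each, bonds to H or metals contribute −1 each, and C–C bonds contribute 0.
C1 has one bond to C (0), one bond to H (-1), one bond to B (-1), one bond to Cl (+1).
Oxidation state = 0 − 1 − 1 + 1 = -1.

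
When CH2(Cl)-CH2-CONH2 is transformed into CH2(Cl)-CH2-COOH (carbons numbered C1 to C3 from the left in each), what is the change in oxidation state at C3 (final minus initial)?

0

Before: C3 has 1 bond to C, 2 bonds to O, 1 bond to N → oxidation state +3.
After: C3 has 1 bond to C, 3 bonds to O → oxidation state +3.
Δ = +3 − (+3) = 0, so no net redox change at C3.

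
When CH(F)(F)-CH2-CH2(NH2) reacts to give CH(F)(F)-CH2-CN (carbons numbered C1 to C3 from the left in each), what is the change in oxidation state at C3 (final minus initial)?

Before: C3 has 1 bond to C, 2 bonds to H, 1 bond to N → oxidation state -1.
After: C3 has 1 bond to C, 3 bonds to N → oxidation state +3.
Δ = +3 − (-1) = +4, so this is an oxidation at C3.

+4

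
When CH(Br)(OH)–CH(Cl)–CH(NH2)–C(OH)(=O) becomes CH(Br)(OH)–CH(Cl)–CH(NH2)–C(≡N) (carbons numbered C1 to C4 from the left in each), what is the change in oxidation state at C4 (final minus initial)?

Before: C4 has 1 bond to C, 3 bonds to O → oxidation state +3.
After: C4 has 1 bond to C, 3 bonds to N → oxidation state +3.
Δ = +3 − (+3) = 0, so no net redox change at C4.

0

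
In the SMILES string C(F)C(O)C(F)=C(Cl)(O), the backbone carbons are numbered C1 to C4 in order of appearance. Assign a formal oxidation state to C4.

Bonds to more-electronegative neighbours contribute +1 each, bonds to H or metals contribute −1 each, and C–C bonds contribute 0.
C4 has a double bond to C (2×0 = 0), one bond to Cl (+1), one bond to O (+1).
Oxidation state = 0 + 1 + 1 = +2.

+2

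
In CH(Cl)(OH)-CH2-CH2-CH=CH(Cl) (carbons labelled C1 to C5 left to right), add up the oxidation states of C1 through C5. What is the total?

Tallying each carbon's bonds:
C1: 1C, 1H, 1O, 1Cl → 0 − 1 + 1 + 1 = +1
C2: 2C, 2H → 0 − 2 = -2
C3: 2C, 2H → 0 − 2 = -2
C4: 3C, 1H → 0 − 1 = -1
C5: 2C, 1H, 1Cl → 0 − 1 + 1 = 0
Sum = +1 − 2 − 2 − 1 + 0 = -4.

-4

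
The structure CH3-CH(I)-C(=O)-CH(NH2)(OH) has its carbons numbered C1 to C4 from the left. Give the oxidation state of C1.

Count +1 for every bond to an atom more electronegative than carbon and −1 for every bond to one less electronegative; C–C bonds are 0.
C1 has one bond to C (0), one bond to H (-1), one bond to H (-1), one bond to H (-1).
Oxidation state = 0 − 1 − 1 − 1 = -3.

-3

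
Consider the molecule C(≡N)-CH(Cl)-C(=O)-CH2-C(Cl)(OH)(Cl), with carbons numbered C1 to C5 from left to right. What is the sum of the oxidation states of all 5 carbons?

+6

Tallying each carbon's bonds:
C1: 1C, 3N → 0 + 3 = +3
C2: 2C, 1H, 1Cl → 0 − 1 + 1 = 0
C3: 2C, 2O → 0 + 2 = +2
C4: 2C, 2H → 0 − 2 = -2
C5: 1C, 1O, 2Cl → 0 + 1 + 2 = +3
Sum = +3 + 0 + 2 − 2 + 3 = +6.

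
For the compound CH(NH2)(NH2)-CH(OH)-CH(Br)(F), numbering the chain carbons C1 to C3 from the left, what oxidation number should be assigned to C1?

Bonds to more-electronegative neighbours contribute +1 each, bonds to H or metals contribute −1 each, and C–C bonds contribute 0.
C1 has one bond to C (0), one bond to N (+1), one bond to N (+1), one bond to H (-1).
Oxidation state = 0 + 1 + 1 − 1 = +1.

+1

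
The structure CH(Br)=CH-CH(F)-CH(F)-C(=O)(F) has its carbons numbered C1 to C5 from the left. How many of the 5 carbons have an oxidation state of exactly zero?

Each bond to a more electronegative atom (O, N, halogen) counts +1, each bond to a less electronegative atom (H, metal, B, Si) counts −1, and each C–C bond counts 0. Tallying each carbon:
C1: 2C, 1H, 1Br → 0 − 1 + 1 = 0
C2: 3C, 1H → 0 − 1 = -1
C3: 2C, 1H, 1F → 0 − 1 + 1 = 0
C4: 2C, 1H, 1F → 0 − 1 + 1 = 0
C5: 1C, 2O, 1F → 0 + 2 + 1 = +3
3 carbons (C1, C3, C4) meet the condition.

3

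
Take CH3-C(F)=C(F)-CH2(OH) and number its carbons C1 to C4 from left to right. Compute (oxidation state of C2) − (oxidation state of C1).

+4

C2: 3C, 1F → 0 + 1 = +1
C1: 1C, 3H → 0 − 3 = -3
Difference: +1 − (-3) = +4.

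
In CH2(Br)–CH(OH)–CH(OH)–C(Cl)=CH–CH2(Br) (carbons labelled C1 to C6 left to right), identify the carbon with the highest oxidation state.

Tallying each carbon's bonds:
C1: 1C, 2H, 1Br → 0 − 2 + 1 = -1
C2: 2C, 1H, 1O → 0 − 1 + 1 = 0
C3: 2C, 1H, 1O → 0 − 1 + 1 = 0
C4: 3C, 1Cl → 0 + 1 = +1
C5: 3C, 1H → 0 − 1 = -1
C6: 1C, 2H, 1Br → 0 − 2 + 1 = -1
The most oxidised carbon is C4 at +1.

C4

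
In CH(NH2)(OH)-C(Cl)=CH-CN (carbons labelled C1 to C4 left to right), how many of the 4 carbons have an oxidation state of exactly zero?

Each bond to a more electronegative atom (O, N, halogen) counts +1, each bond to a less electronegative atom (H, metal, B, Si) counts −1, and each C–C bond counts 0. Tallying each carbon:
C1: 1C, 1H, 1O, 1N → 0 − 1 + 1 + 1 = +1
C2: 3C, 1Cl → 0 + 1 = +1
C3: 3C, 1H → 0 − 1 = -1
C4: 1C, 3N → 0 + 3 = +3
0 carbons meet the condition.

0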